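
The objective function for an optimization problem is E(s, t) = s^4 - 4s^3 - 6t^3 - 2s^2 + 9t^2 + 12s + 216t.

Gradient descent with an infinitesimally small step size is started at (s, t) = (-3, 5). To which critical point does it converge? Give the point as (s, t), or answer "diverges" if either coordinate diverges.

diverges

E is separable, so gradient descent decouples: s follows -∂E/∂s, t follows -∂E/∂t.
∂E/∂s = 4(s - 3)(s - 1)(s + 1); at s=-3 this is -192, so s increases.
∂E/∂t = -18(t - 4)(t + 3); at t=5 this is -144, so t increases.
The t-coordinate has no critical point in that direction and runs off to infinity.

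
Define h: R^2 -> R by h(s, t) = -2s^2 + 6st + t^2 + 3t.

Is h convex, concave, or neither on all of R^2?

h is quadratic, so its Hessian is the constant matrix H = [[-4, 6], [6, 2]].
det(H) = -44, tr(H) = -2.
det(H) < 0, so H is indefinite: neither convex nor concave.

neither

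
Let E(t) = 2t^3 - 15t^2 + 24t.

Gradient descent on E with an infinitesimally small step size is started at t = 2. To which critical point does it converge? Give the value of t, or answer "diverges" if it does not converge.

E'(t) = 6(t - 4)(t - 1), so E'(2) = -12.
Gradient descent moves in the -E' direction, i.e. t is increasing.
The nearest critical point in that direction is t = 4, where E'' = 18 > 0 (a local minimum). The iterate converges there.

4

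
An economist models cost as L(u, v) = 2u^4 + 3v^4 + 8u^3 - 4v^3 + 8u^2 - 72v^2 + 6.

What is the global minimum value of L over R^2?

-634

L(u,v) separates as P(u) + Q(v) + 6, so its minimum is min P + min Q + 6.
P'(u) = 8u(u + 1)(u + 2) vanishes at u ∈ {-2, -1, 0}; Q'(v) = 12v(v - 4)(v + 3) vanishes at v ∈ {-3, 0, 4}.
Local minima of P (where P''>0): P(-2)=0, P(0)=0. Local minima of Q: Q(-3)=-297, Q(4)=-640.
So the global minimum of L is P(-2) + Q(4) + 6 = 0 − 640 + 6 = -634, attained at (-2, 4).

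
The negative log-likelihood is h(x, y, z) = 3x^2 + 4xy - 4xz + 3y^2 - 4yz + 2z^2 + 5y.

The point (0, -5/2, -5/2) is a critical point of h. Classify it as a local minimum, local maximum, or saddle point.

The Hessian is constant: H = [[6, 4, -4], [4, 6, -4], [-4, -4, 4]].
Leading principal minors: Δ₁ = 6, Δ₂ = 20, Δ₃ = 16.
All leading minors are positive, so H is positive definite: a local minimum.

local minimum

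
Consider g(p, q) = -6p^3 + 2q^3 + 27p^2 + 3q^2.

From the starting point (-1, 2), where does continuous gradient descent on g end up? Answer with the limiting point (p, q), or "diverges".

(0, 0)

g is separable, so gradient descent decouples: p follows -∂g/∂p, q follows -∂g/∂q.
∂g/∂p = -18p(p - 3); at p=-1 this is -72, so p increases.
∂g/∂q = 6q(q + 1); at q=2 this is 36, so q decreases.
p converges to its nearest critical value 0 (a local min of the p-part); q converges to 0. The iterate converges to (0, 0).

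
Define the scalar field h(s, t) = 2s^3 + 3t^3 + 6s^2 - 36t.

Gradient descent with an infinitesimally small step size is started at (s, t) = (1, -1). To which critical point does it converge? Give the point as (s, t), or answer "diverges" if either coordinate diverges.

h is separable, so gradient descent decouples: s follows -∂h/∂s, t follows -∂h/∂t.
∂h/∂s = 6s(s + 2); at s=1 this is 18, so s decreases.
∂h/∂t = 9(t - 2)(t + 2); at t=-1 this is -27, so t increases.
s converges to its nearest critical value 0 (a local min of the s-part); t converges to 2. The iterate converges to (0, 2).

(0, 2)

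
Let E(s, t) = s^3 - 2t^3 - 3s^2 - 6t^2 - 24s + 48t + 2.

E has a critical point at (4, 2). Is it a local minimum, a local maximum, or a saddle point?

The mixed partial ∂²E/∂s∂t is 0, so the Hessian at any point is diag(E_ss, E_tt) = diag(6(s - 1), -12(t + 1)).
At (4, 2): H = diag(18, -36).
The eigenvalues have opposite signs, so H is indefinite: a saddle point.

saddle point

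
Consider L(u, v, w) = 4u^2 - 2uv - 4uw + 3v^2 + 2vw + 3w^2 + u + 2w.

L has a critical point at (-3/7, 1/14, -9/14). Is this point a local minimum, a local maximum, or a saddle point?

The Hessian is constant: H = [[8, -2, -4], [-2, 6, 2], [-4, 2, 6]].
Leading principal minors: Δ₁ = 8, Δ₂ = 44, Δ₃ = 168.
All leading minors are positive, so H is positive definite: a local minimum.

local minimum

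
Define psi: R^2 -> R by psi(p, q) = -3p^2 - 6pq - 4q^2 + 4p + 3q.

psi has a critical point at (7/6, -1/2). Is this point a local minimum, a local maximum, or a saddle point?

local maximum

The Hessian of psi is constant: H = [[-6, -6], [-6, -8]].
det(H) = (-6)·(-8) − (-6)² = 12.
det(H) > 0 and tr(H) = -14 < 0, so H is negative definite and the point is a local maximum.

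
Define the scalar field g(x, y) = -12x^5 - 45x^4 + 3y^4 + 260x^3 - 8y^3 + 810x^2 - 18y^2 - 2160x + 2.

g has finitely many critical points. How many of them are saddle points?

6

g separates as a function of x plus a function of y, so ∇g=0 decouples.
∂g/∂x = -60(x - 3)(x - 1)(x + 3)(x + 4) = 0 at x ∈ {-4, -3, 1, 3}; ∂g/∂y = 12y(y - 3)(y + 1) = 0 at y ∈ {-1, 0, 3}.
The Hessian is diagonal: diag(g_xx, g_yy). Second derivatives: g_xx(-4)=2100, g_xx(-3)=-1440, g_xx(1)=2400, g_xx(3)=-5040; g_yy(-1)=48, g_yy(0)=-36, g_yy(3)=144.
Saddle points occur where the two diagonal entries have opposite signs: (-4, 0), (-3, -1), (-3, 3), (1, 0), (3, -1), (3, 3). Count: 6.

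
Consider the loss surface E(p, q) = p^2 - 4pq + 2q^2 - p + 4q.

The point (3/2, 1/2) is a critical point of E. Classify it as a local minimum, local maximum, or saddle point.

The Hessian of E is constant: H = [[2, -4], [-4, 4]].
det(H) = 2·4 − (-4)² = -8.
Since det(H) < 0, H is indefinite and the critical point is a saddle point.

saddle point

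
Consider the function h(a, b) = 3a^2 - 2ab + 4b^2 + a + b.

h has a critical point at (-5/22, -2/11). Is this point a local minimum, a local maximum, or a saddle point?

The Hessian of h is constant: H = [[6, -2], [-2, 8]].
det(H) = 6·8 − (-2)² = 44.
det(H) > 0 and tr(H) = 14 > 0, so H is positive definite and the point is a local minimum.

local minimum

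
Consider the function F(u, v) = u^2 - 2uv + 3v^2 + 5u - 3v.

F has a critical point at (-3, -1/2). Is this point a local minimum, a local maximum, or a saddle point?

The Hessian of F is constant: H = [[2, -2], [-2, 6]].
det(H) = 2·6 − (-2)² = 8.
det(H) > 0 and tr(H) = 8 > 0, so H is positive definite and the point is a local minimum.

local minimum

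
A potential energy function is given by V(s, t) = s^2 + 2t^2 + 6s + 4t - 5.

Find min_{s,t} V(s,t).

V(s,t) separates as P(s) + Q(t) − 5, so its minimum is min P + min Q − 5.
P'(s) = 2s + 6 vanishes at s ∈ {-3}; Q'(t) = 4(t + 1) vanishes at t ∈ {-1}.
Local minima of P (where P''>0): P(-3)=-9. Local minima of Q: Q(-1)=-2.
So the global minimum of V is P(-3) + Q(-1) − 5 = -9 − 2 − 5 = -16, attained at (-3, -1).

-16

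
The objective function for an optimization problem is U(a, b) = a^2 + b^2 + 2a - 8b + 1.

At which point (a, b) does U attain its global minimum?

(-1, 4)

U(a,b) separates as P(a) + Q(b) + 1, so its minimum is min P + min Q + 1.
P'(a) = 2a + 2 vanishes at a ∈ {-1}; Q'(b) = 2b - 8 vanishes at b ∈ {4}.
Local minima of P (where P''>0): P(-1)=-1. Local minima of Q: Q(4)=-16.
So the global minimum of U is P(-1) + Q(4) + 1 = -1 − 16 + 1 = -16, attained at (-1, 4).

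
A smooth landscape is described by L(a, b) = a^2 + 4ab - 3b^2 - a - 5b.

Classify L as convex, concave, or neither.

neither

L is quadratic, so its Hessian is the constant matrix H = [[2, 4], [4, -6]].
det(H) = -28, tr(H) = -4.
det(H) < 0, so H is indefinite: neither convex nor concave.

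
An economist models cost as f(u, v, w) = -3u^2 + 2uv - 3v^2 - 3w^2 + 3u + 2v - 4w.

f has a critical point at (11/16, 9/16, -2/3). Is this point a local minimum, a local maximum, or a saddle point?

The Hessian is constant: H = [[-6, 2, 0], [2, -6, 0], [0, 0, -6]].
Leading principal minors: Δ₁ = -6, Δ₂ = 32, Δ₃ = -192.
The minors alternate sign starting negative (−, +, −), so H is negative definite: a local maximum.

local maximum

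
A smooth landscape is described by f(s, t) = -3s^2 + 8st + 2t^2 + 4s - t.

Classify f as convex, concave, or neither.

f is quadratic, so its Hessian is the constant matrix H = [[-6, 8], [8, 4]].
det(H) = -88, tr(H) = -2.
det(H) < 0, so H is indefinite: neither convex nor concave.

neither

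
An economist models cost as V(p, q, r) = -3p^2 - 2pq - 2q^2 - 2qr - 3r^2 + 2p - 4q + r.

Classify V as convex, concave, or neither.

concave

V is quadratic, so its Hessian is the constant matrix H = [[-6, -2, 0], [-2, -4, -2], [0, -2, -6]].
Leading principal minors: -6, 20, -96.
Signs alternate −, +, − ⇒ H ≺ 0 ⇒ concave.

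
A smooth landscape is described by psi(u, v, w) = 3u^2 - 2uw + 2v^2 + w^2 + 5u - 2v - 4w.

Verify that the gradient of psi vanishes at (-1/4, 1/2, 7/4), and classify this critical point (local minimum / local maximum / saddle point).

∇psi = (6u - 2w + 5, 4v - 2, -2u + 2w - 4); substituting (-1/4, 1/2, 7/4) gives ∇psi = (0, 0, 0), so (-1/4, 1/2, 7/4) is indeed a critical point.
The Hessian is constant: H = [[6, 0, -2], [0, 4, 0], [-2, 0, 2]].
Leading principal minors: Δ₁ = 6, Δ₂ = 24, Δ₃ = 32.
All leading minors are positive, so H is positive definite: a local minimum.

local minimum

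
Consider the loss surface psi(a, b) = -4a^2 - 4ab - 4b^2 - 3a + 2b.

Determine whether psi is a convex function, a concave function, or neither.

psi is quadratic, so its Hessian is the constant matrix H = [[-8, -4], [-4, -8]].
det(H) = 48, tr(H) = -16.
det(H) > 0 and tr(H) < 0, so H is negative definite everywhere: concave.

concave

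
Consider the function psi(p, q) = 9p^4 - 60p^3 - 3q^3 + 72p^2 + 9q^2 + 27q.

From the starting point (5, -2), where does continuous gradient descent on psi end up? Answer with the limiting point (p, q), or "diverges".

(4, -1)

psi is separable, so gradient descent decouples: p follows -∂psi/∂p, q follows -∂psi/∂q.
∂psi/∂p = 36p(p - 4)(p - 1); at p=5 this is 720, so p decreases.
∂psi/∂q = -9(q - 3)(q + 1); at q=-2 this is -45, so q increases.
p converges to its nearest critical value 4 (a local min of the p-part); q converges to -1. The iterate converges to (4, -1).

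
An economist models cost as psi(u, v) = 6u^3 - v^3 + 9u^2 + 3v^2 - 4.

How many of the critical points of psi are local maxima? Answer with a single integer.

1

psi separates as a function of u plus a function of v, so ∇psi=0 decouples.
∂psi/∂u = 18u(u + 1) = 0 at u ∈ {-1, 0}; ∂psi/∂v = -3v(v - 2) = 0 at v ∈ {0, 2}.
The Hessian is diagonal: diag(psi_uu, psi_vv). Second derivatives: psi_uu(-1)=-18, psi_uu(0)=18; psi_vv(0)=6, psi_vv(2)=-6.
Local maxima occur where both diagonal entries negative: (-1, 2). Count: 1.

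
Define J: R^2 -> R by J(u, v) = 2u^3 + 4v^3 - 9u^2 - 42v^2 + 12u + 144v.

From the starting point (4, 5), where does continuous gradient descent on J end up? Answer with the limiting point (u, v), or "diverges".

(2, 4)

J is separable, so gradient descent decouples: u follows -∂J/∂u, v follows -∂J/∂v.
∂J/∂u = 6(u - 2)(u - 1); at u=4 this is 36, so u decreases.
∂J/∂v = 12(v - 4)(v - 3); at v=5 this is 24, so v decreases.
u converges to its nearest critical value 2 (a local min of the u-part); v converges to 4. The iterate converges to (2, 4).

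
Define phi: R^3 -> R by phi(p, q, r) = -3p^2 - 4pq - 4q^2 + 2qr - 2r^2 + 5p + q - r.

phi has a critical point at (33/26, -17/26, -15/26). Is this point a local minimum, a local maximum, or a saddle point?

The Hessian is constant: H = [[-6, -4, 0], [-4, -8, 2], [0, 2, -4]].
Leading principal minors: Δ₁ = -6, Δ₂ = 32, Δ₃ = -104.
The minors alternate sign starting negative (−, +, −), so H is negative definite: a local maximum.

local maximum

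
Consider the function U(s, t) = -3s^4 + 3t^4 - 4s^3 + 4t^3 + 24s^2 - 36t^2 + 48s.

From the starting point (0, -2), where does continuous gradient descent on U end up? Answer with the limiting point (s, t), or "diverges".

(-1, -3)

U is separable, so gradient descent decouples: s follows -∂U/∂s, t follows -∂U/∂t.
∂U/∂s = -12(s - 2)(s + 1)(s + 2); at s=0 this is 48, so s decreases.
∂U/∂t = 12t(t - 2)(t + 3); at t=-2 this is 96, so t decreases.
s converges to its nearest critical value -1 (a local min of the s-part); t converges to -3. The iterate converges to (-1, -3).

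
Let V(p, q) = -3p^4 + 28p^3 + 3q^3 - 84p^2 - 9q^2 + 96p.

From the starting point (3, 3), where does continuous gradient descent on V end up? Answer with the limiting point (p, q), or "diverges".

(2, 2)

V is separable, so gradient descent decouples: p follows -∂V/∂p, q follows -∂V/∂q.
∂V/∂p = -12(p - 4)(p - 2)(p - 1); at p=3 this is 24, so p decreases.
∂V/∂q = 9q(q - 2); at q=3 this is 27, so q decreases.
p converges to its nearest critical value 2 (a local min of the p-part); q converges to 2. The iterate converges to (2, 2).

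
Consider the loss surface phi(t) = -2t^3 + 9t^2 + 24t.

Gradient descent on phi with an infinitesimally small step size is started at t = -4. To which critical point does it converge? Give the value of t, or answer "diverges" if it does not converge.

-1

phi'(t) = -6(t - 4)(t + 1), so phi'(-4) = -144.
Gradient descent moves in the -phi' direction, i.e. t is increasing.
The nearest critical point in that direction is t = -1, where phi'' = 30 > 0 (a local minimum). The iterate converges there.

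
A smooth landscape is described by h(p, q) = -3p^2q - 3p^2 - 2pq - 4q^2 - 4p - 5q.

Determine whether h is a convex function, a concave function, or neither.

neither

The term -3p^2q is cubic, so the Hessian is not constant.
∂²h/∂p² = -6q - 6, which takes both signs as q varies (negative for sufficiently large q). A diagonal entry of the Hessian changing sign means the Hessian is neither positive- nor negative-semidefinite on all of R^2.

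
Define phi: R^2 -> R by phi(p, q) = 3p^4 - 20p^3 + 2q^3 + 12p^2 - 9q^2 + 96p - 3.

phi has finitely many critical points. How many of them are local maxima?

1

phi separates as a function of p plus a function of q, so ∇phi=0 decouples.
∂phi/∂p = 12(p - 4)(p - 2)(p + 1) = 0 at p ∈ {-1, 2, 4}; ∂phi/∂q = 6q(q - 3) = 0 at q ∈ {0, 3}.
The Hessian is diagonal: diag(phi_pp, phi_qq). Second derivatives: phi_pp(-1)=180, phi_pp(2)=-72, phi_pp(4)=120; phi_qq(0)=-18, phi_qq(3)=18.
Local maxima occur where both diagonal entries negative: (2, 0). Count: 1.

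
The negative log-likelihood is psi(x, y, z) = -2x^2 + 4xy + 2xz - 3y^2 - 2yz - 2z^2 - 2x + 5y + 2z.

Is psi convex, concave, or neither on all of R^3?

concave

psi is quadratic, so its Hessian is the constant matrix H = [[-4, 4, 2], [4, -6, -2], [2, -2, -4]].
Leading principal minors: -4, 8, -24.
Signs alternate −, +, − ⇒ H ≺ 0 ⇒ concave.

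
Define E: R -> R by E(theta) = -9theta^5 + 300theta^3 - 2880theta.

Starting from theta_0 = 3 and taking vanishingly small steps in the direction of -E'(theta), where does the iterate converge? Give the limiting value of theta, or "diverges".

2

E'(theta) = -45(theta - 4)(theta - 2)(theta + 2)(theta + 4), so E'(3) = 1575.
Gradient descent moves in the -E' direction, i.e. theta is decreasing.
The nearest critical point in that direction is theta = 2, where E'' = 2160 > 0 (a local minimum). The iterate converges there.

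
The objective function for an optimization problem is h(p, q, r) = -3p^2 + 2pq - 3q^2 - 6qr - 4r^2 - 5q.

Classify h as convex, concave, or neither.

h is quadratic, so its Hessian is the constant matrix H = [[-6, 2, 0], [2, -6, -6], [0, -6, -8]].
Leading principal minors: -6, 32, -40.
Signs alternate −, +, − ⇒ H ≺ 0 ⇒ concave.

concave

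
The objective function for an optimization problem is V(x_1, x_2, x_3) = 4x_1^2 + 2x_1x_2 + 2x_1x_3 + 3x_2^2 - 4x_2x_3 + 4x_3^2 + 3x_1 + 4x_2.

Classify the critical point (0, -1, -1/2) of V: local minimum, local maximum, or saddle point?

local minimum

The Hessian is constant: H = [[8, 2, 2], [2, 6, -4], [2, -4, 8]].
Leading principal minors: Δ₁ = 8, Δ₂ = 44, Δ₃ = 168.
All leading minors are positive, so H is positive definite: a local minimum.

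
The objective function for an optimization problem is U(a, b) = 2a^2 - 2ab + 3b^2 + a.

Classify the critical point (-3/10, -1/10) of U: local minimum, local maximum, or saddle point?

local minimum

The Hessian of U is constant: H = [[4, -2], [-2, 6]].
det(H) = 4·6 − (-2)² = 20.
det(H) > 0 and tr(H) = 10 > 0, so H is positive definite and the point is a local minimum.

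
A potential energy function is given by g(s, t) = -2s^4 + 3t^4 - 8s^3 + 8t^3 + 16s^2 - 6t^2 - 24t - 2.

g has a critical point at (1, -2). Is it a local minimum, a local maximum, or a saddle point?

saddle point

The mixed partial ∂²g/∂s∂t is 0, so the Hessian at any point is diag(g_ss, g_tt) = diag(8(-3s^2 - 6s + 4), 12(3t^2 + 4t - 1)).
At (1, -2): H = diag(-40, 36).
The eigenvalues have opposite signs, so H is indefinite: a saddle point.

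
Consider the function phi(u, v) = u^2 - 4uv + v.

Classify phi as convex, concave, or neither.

phi is quadratic, so its Hessian is the constant matrix H = [[2, -4], [-4, 0]].
det(H) = -16, tr(H) = 2.
det(H) < 0, so H is indefinite: neither convex nor concave.

neither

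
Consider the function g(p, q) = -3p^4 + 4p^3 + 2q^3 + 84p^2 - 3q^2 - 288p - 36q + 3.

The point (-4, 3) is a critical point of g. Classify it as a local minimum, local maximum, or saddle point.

saddle point

The mixed partial ∂²g/∂p∂q is 0, so the Hessian at any point is diag(g_pp, g_qq) = diag(12(-3p^2 + 2p + 14), 6(2q - 1)).
At (-4, 3): H = diag(-504, 30).
The eigenvalues have opposite signs, so H is indefinite: a saddle point.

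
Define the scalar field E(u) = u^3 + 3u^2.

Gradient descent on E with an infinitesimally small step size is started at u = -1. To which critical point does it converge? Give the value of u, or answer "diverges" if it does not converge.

E'(u) = 3u(u + 2), so E'(-1) = -3.
Gradient descent moves in the -E' direction, i.e. u is increasing.
The nearest critical point in that direction is u = 0, where E'' = 6 > 0 (a local minimum). The iterate converges there.

0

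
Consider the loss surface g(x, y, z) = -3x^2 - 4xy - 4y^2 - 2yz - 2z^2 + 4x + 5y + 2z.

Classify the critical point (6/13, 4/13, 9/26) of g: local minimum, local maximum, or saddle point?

The Hessian is constant: H = [[-6, -4, 0], [-4, -8, -2], [0, -2, -4]].
Leading principal minors: Δ₁ = -6, Δ₂ = 32, Δ₃ = -104.
The minors alternate sign starting negative (−, +, −), so H is negative definite: a local maximum.

local maximum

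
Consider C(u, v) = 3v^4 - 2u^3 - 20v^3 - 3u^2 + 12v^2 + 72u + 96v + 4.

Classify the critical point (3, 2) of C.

local maximum

The mixed partial ∂²C/∂u∂v is 0, so the Hessian at any point is diag(C_uu, C_vv) = diag(-6(2u + 1), 12(3v^2 - 10v + 2)).
At (3, 2): H = diag(-42, -72).
Both eigenvalues are negative, so H is negative definite: a local maximum.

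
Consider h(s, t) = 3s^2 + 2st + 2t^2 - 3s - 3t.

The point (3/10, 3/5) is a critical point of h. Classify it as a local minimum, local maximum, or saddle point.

local minimum

The Hessian of h is constant: H = [[6, 2], [2, 4]].
det(H) = 6·4 − 2² = 20.
det(H) > 0 and tr(H) = 10 > 0, so H is positive definite and the point is a local minimum.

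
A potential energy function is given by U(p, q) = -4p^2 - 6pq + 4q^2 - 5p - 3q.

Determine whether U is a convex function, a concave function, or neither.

neither

U is quadratic, so its Hessian is the constant matrix H = [[-8, -6], [-6, 8]].
det(H) = -100, tr(H) = 0.
det(H) < 0, so H is indefinite: neither convex nor concave.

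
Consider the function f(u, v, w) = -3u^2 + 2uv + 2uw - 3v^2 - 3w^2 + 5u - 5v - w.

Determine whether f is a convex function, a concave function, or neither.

f is quadratic, so its Hessian is the constant matrix H = [[-6, 2, 2], [2, -6, 0], [2, 0, -6]].
Leading principal minors: -6, 32, -168.
Signs alternate −, +, − ⇒ H ≺ 0 ⇒ concave.

concave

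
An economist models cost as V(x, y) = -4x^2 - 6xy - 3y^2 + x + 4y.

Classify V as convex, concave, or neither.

concave

V is quadratic, so its Hessian is the constant matrix H = [[-8, -6], [-6, -6]].
det(H) = 12, tr(H) = -14.
det(H) > 0 and tr(H) < 0, so H is negative definite everywhere: concave.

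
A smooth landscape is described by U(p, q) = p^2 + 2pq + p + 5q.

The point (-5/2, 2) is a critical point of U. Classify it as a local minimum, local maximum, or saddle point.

The Hessian of U is constant: H = [[2, 2], [2, 0]].
det(H) = 2·0 − 2² = -4.
Since det(H) < 0, H is indefinite and the critical point is a saddle point.

saddle point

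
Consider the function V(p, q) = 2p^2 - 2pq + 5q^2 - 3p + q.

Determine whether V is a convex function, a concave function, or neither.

convex

V is quadratic, so its Hessian is the constant matrix H = [[4, -2], [-2, 10]].
det(H) = 36, tr(H) = 14.
det(H) > 0 and tr(H) > 0, so H is positive definite everywhere: convex.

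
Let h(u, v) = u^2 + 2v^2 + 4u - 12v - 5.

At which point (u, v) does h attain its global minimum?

(-2, 3)

h(u,v) separates as P(u) + Q(v) − 5, so its minimum is min P + min Q − 5.
P'(u) = 2u + 4 vanishes at u ∈ {-2}; Q'(v) = 4v - 12 vanishes at v ∈ {3}.
Local minima of P (where P''>0): P(-2)=-4. Local minima of Q: Q(3)=-18.
So the global minimum of h is P(-2) + Q(3) − 5 = -4 − 18 − 5 = -27, attained at (-2, 3).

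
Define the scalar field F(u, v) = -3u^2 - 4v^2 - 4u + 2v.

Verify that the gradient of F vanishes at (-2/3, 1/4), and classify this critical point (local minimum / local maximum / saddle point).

∇F = (-6u - 4, -8v + 2); substituting (-2/3, 1/4) gives ∇F = (0, 0), so (-2/3, 1/4) is indeed a critical point.
The Hessian of F is constant: H = [[-6, 0], [0, -8]].
det(H) = (-6)·(-8) − 0² = 48.
det(H) > 0 and tr(H) = -14 < 0, so H is negative definite and the point is a local maximum.

local maximum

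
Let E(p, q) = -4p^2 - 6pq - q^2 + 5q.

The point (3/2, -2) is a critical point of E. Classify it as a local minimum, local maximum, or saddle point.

saddle point

The Hessian of E is constant: H = [[-8, -6], [-6, -2]].
det(H) = (-8)·(-2) − (-6)² = -20.
Since det(H) < 0, H is indefinite and the critical point is a saddle point.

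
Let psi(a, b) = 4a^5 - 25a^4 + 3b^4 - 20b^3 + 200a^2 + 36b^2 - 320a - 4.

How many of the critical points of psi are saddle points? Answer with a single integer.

6

psi separates as a function of a plus a function of b, so ∇psi=0 decouples.
∂psi/∂a = 20(a - 4)(a - 2)(a - 1)(a + 2) = 0 at a ∈ {-2, 1, 2, 4}; ∂psi/∂b = 12b(b - 3)(b - 2) = 0 at b ∈ {0, 2, 3}.
The Hessian is diagonal: diag(psi_aa, psi_bb). Second derivatives: psi_aa(-2)=-1440, psi_aa(1)=180, psi_aa(2)=-160, psi_aa(4)=720; psi_bb(0)=72, psi_bb(2)=-24, psi_bb(3)=36.
Saddle points occur where the two diagonal entries have opposite signs: (-2, 0), (-2, 3), (1, 2), (2, 0), (2, 3), (4, 2). Count: 6.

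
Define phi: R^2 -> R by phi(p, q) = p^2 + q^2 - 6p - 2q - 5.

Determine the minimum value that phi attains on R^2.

phi(p,q) separates as A(p) + B(q) − 5, so its minimum is min A + min B − 5.
A'(p) = 2p - 6 vanishes at p ∈ {3}; B'(q) = 2q - 2 vanishes at q ∈ {1}.
Local minima of A (where A''>0): A(3)=-9. Local minima of B: B(1)=-1.
So the global minimum of phi is A(3) + B(1) − 5 = -9 − 1 − 5 = -15, attained at (3, 1).

-15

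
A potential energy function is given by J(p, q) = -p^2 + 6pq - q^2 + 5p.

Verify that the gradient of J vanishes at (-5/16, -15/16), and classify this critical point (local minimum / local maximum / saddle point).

saddle point

∇J = (-2p + 6q + 5, 6p - 2q); substituting (-5/16, -15/16) gives ∇J = (0, 0), so (-5/16, -15/16) is indeed a critical point.
The Hessian of J is constant: H = [[-2, 6], [6, -2]].
det(H) = (-2)·(-2) − 6² = -32.
Since det(H) < 0, H is indefinite and the critical point is a saddle point.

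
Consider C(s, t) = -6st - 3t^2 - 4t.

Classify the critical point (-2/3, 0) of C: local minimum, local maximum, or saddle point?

saddle point

The Hessian of C is constant: H = [[0, -6], [-6, -6]].
det(H) = 0·(-6) − (-6)² = -36.
Since det(H) < 0, H is indefinite and the critical point is a saddle point.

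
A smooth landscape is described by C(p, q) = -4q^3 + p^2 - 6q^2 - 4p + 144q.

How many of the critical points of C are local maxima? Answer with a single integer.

C separates as a function of p plus a function of q, so ∇C=0 decouples.
∂C/∂p = 2(p - 2) = 0 at p ∈ {2}; ∂C/∂q = -12(q - 3)(q + 4) = 0 at q ∈ {-4, 3}.
The Hessian is diagonal: diag(C_pp, C_qq). Second derivatives: C_pp(2)=2; C_qq(-4)=84, C_qq(3)=-84.
Local maxima occur where both diagonal entries negative: none. Count: 0.

0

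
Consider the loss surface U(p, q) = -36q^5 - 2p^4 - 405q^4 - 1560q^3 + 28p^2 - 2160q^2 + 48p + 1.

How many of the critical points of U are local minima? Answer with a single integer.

U separates as a function of p plus a function of q, so ∇U=0 decouples.
∂U/∂p = -8(p - 3)(p + 1)(p + 2) = 0 at p ∈ {-2, -1, 3}; ∂U/∂q = -180q(q + 2)(q + 3)(q + 4) = 0 at q ∈ {-4, -3, -2, 0}.
The Hessian is diagonal: diag(U_pp, U_qq). Second derivatives: U_pp(-2)=-40, U_pp(-1)=32, U_pp(3)=-160; U_qq(-4)=1440, U_qq(-3)=-540, U_qq(-2)=720, U_qq(0)=-4320.
Local minima occur where both diagonal entries positive: (-1, -4), (-1, -2). Count: 2.

2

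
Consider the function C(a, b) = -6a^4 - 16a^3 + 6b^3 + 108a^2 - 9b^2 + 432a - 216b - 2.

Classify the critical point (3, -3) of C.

local maximum

The mixed partial ∂²C/∂a∂b is 0, so the Hessian at any point is diag(C_aa, C_bb) = diag(24(-3a^2 - 4a + 9), 18(2b - 1)).
At (3, -3): H = diag(-720, -126).
Both eigenvalues are negative, so H is negative definite: a local maximum.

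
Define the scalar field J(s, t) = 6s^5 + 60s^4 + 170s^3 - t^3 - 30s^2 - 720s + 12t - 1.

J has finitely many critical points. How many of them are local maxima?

J separates as a function of s plus a function of t, so ∇J=0 decouples.
∂J/∂s = 30(s - 1)(s + 2)(s + 3)(s + 4) = 0 at s ∈ {-4, -3, -2, 1}; ∂J/∂t = -3(t - 2)(t + 2) = 0 at t ∈ {-2, 2}.
The Hessian is diagonal: diag(J_ss, J_tt). Second derivatives: J_ss(-4)=-300, J_ss(-3)=120, J_ss(-2)=-180, J_ss(1)=1800; J_tt(-2)=12, J_tt(2)=-12.
Local maxima occur where both diagonal entries negative: (-4, 2), (-2, 2). Count: 2.

2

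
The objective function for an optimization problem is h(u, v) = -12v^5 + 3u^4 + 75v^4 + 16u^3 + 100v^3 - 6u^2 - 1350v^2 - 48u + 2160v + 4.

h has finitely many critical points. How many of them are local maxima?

h separates as a function of u plus a function of v, so ∇h=0 decouples.
∂h/∂u = 12(u - 1)(u + 1)(u + 4) = 0 at u ∈ {-4, -1, 1}; ∂h/∂v = -60(v - 4)(v - 3)(v - 1)(v + 3) = 0 at v ∈ {-3, 1, 3, 4}.
The Hessian is diagonal: diag(h_uu, h_vv). Second derivatives: h_uu(-4)=180, h_uu(-1)=-72, h_uu(1)=120; h_vv(-3)=10080, h_vv(1)=-1440, h_vv(3)=720, h_vv(4)=-1260.
Local maxima occur where both diagonal entries negative: (-1, 1), (-1, 4). Count: 2.

2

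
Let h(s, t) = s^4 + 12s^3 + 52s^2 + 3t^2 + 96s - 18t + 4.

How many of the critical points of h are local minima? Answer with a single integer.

2

h separates as a function of s plus a function of t, so ∇h=0 decouples.
∂h/∂s = 4(s + 2)(s + 3)(s + 4) = 0 at s ∈ {-4, -3, -2}; ∂h/∂t = 6(t - 3) = 0 at t ∈ {3}.
The Hessian is diagonal: diag(h_ss, h_tt). Second derivatives: h_ss(-4)=8, h_ss(-3)=-4, h_ss(-2)=8; h_tt(3)=6.
Local minima occur where both diagonal entries positive: (-4, 3), (-2, 3). Count: 2.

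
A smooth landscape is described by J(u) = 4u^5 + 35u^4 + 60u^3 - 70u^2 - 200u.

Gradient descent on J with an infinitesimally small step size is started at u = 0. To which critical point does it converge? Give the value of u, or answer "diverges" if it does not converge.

1

J'(u) = 20(u - 1)(u + 1)(u + 2)(u + 5), so J'(0) = -200.
Gradient descent moves in the -J' direction, i.e. u is increasing.
The nearest critical point in that direction is u = 1, where J'' = 720 > 0 (a local minimum). The iterate converges there.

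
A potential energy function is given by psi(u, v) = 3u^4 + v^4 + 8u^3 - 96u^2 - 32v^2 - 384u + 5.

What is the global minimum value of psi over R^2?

-2043

psi(u,v) separates as P(u) + Q(v) + 5, so its minimum is min P + min Q + 5.
P'(u) = 12(u - 4)(u + 2)(u + 4) vanishes at u ∈ {-4, -2, 4}; Q'(v) = 4v(v - 4)(v + 4) vanishes at v ∈ {-4, 0, 4}.
Local minima of P (where P''>0): P(-4)=256, P(4)=-1792. Local minima of Q: Q(-4)=-256, Q(4)=-256.
So the global minimum of psi is P(4) + Q(-4) + 5 = -1792 − 256 + 5 = -2043, attained at (4, -4).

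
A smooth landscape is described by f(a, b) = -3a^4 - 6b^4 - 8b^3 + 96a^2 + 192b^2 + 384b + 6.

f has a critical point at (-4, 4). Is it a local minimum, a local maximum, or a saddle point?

The mixed partial ∂²f/∂a∂b is 0, so the Hessian at any point is diag(f_aa, f_bb) = diag(12(-3a^2 + 16), 24(-3b^2 - 2b + 16)).
At (-4, 4): H = diag(-384, -960).
Both eigenvalues are negative, so H is negative definite: a local maximum.

local maximum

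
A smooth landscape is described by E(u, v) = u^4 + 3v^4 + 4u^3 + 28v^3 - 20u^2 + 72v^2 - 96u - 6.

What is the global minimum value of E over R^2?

E(u,v) separates as P(u) + Q(v) − 6, so its minimum is min P + min Q − 6.
P'(u) = 4(u - 3)(u + 2)(u + 4) vanishes at u ∈ {-4, -2, 3}; Q'(v) = 12v(v + 3)(v + 4) vanishes at v ∈ {-4, -3, 0}.
Local minima of P (where P''>0): P(-4)=64, P(3)=-279. Local minima of Q: Q(-4)=128, Q(0)=0.
So the global minimum of E is P(3) + Q(0) − 6 = -279 + 0 − 6 = -285, attained at (3, 0).

-285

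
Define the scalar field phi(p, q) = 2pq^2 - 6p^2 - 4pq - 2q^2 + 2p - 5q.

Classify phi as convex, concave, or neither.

neither

The term 2pq^2 is cubic, so the Hessian is not constant.
∂²phi/∂q² = 4p - 4, which takes both signs as p varies (negative for sufficiently negative p). A diagonal entry of the Hessian changing sign means the Hessian is neither positive- nor negative-semidefinite on all of R^2.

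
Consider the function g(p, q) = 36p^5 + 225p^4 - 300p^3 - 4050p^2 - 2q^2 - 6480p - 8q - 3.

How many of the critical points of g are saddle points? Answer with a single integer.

2

g separates as a function of p plus a function of q, so ∇g=0 decouples.
∂g/∂p = 180(p - 3)(p + 1)(p + 3)(p + 4) = 0 at p ∈ {-4, -3, -1, 3}; ∂g/∂q = -4(q + 2) = 0 at q ∈ {-2}.
The Hessian is diagonal: diag(g_pp, g_qq). Second derivatives: g_pp(-4)=-3780, g_pp(-3)=2160, g_pp(-1)=-4320, g_pp(3)=30240; g_qq(-2)=-4.
Saddle points occur where the two diagonal entries have opposite signs: (-3, -2), (3, -2). Count: 2.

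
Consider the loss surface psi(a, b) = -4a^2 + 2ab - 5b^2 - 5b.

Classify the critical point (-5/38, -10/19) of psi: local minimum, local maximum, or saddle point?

The Hessian of psi is constant: H = [[-8, 2], [2, -10]].
det(H) = (-8)·(-10) − 2² = 76.
det(H) > 0 and tr(H) = -18 < 0, so H is negative definite and the point is a local maximum.

local maximum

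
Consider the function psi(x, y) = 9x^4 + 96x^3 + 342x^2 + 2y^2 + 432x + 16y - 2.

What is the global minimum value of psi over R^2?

psi(x,y) separates as P(x) + Q(y) − 2, so its minimum is min P + min Q − 2.
P'(x) = 36(x + 1)(x + 3)(x + 4) vanishes at x ∈ {-4, -3, -1}; Q'(y) = 4y + 16 vanishes at y ∈ {-4}.
Local minima of P (where P''>0): P(-4)=-96, P(-1)=-177. Local minima of Q: Q(-4)=-32.
So the global minimum of psi is P(-1) + Q(-4) − 2 = -177 − 32 − 2 = -211, attained at (-1, -4).

-211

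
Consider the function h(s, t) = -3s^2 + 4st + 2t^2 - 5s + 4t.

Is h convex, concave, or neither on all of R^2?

neither

h is quadratic, so its Hessian is the constant matrix H = [[-6, 4], [4, 4]].
det(H) = -40, tr(H) = -2.
det(H) < 0, so H is indefinite: neither convex nor concave.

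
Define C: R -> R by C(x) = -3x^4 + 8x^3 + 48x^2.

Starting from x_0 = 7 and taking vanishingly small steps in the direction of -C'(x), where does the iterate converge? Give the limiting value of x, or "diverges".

C'(x) = -12x(x - 4)(x + 2), so C'(7) = -2268.
Gradient descent moves in the -C' direction, i.e. x is increasing.
There is no critical point above x=7, and C' keeps the same sign, so the iterate runs off to +∞.

diverges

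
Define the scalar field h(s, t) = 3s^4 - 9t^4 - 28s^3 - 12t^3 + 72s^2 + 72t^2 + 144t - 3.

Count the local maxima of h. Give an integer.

2

h separates as a function of s plus a function of t, so ∇h=0 decouples.
∂h/∂s = 12s(s - 4)(s - 3) = 0 at s ∈ {0, 3, 4}; ∂h/∂t = -36(t - 2)(t + 1)(t + 2) = 0 at t ∈ {-2, -1, 2}.
The Hessian is diagonal: diag(h_ss, h_tt). Second derivatives: h_ss(0)=144, h_ss(3)=-36, h_ss(4)=48; h_tt(-2)=-144, h_tt(-1)=108, h_tt(2)=-432.
Local maxima occur where both diagonal entries negative: (3, -2), (3, 2). Count: 2.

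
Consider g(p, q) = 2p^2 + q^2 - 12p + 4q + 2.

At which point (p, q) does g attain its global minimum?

g(p,q) separates as A(p) + B(q) + 2, so its minimum is min A + min B + 2.
A'(p) = 4p - 12 vanishes at p ∈ {3}; B'(q) = 2q + 4 vanishes at q ∈ {-2}.
Local minima of A (where A''>0): A(3)=-18. Local minima of B: B(-2)=-4.
So the global minimum of g is A(3) + B(-2) + 2 = -18 − 4 + 2 = -20, attained at (3, -2).

(3, -2)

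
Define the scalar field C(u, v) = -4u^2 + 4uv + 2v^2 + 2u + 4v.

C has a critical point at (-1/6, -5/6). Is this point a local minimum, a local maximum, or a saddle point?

saddle point

The Hessian of C is constant: H = [[-8, 4], [4, 4]].
det(H) = (-8)·4 − 4² = -48.
Since det(H) < 0, H is indefinite and the critical point is a saddle point.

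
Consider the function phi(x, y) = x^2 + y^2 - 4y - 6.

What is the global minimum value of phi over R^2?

phi(x,y) separates as P(x) + Q(y) − 6, so its minimum is min P + min Q − 6.
P'(x) = 2x vanishes at x ∈ {0}; Q'(y) = 2y - 4 vanishes at y ∈ {2}.
Local minima of P (where P''>0): P(0)=0. Local minima of Q: Q(2)=-4.
So the global minimum of phi is P(0) + Q(2) − 6 = 0 − 4 − 6 = -10, attained at (0, 2).

-10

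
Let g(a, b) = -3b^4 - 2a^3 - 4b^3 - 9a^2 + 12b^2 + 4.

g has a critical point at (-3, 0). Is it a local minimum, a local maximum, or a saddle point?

local minimum

The mixed partial ∂²g/∂a∂b is 0, so the Hessian at any point is diag(g_aa, g_bb) = diag(-6(2a + 3), 12(-3b^2 - 2b + 2)).
At (-3, 0): H = diag(18, 24).
Both eigenvalues are positive, so H is positive definite: a local minimum.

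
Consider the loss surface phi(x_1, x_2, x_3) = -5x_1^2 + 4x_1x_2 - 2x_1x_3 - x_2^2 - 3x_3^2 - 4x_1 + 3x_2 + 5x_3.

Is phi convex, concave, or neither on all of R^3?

phi is quadratic, so its Hessian is the constant matrix H = [[-10, 4, -2], [4, -2, 0], [-2, 0, -6]].
Leading principal minors: -10, 4, -16.
Signs alternate −, +, − ⇒ H ≺ 0 ⇒ concave.

concave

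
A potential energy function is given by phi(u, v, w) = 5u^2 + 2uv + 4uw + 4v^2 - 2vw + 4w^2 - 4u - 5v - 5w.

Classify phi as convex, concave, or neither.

phi is quadratic, so its Hessian is the constant matrix H = [[10, 2, 4], [2, 8, -2], [4, -2, 8]].
Leading principal minors: 10, 76, 408.
All positive ⇒ H ≻ 0 ⇒ convex.

convex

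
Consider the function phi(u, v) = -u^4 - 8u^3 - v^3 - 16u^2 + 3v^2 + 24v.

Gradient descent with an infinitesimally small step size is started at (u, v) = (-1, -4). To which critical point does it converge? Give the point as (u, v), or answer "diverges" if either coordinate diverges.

(-2, -2)

phi is separable, so gradient descent decouples: u follows -∂phi/∂u, v follows -∂phi/∂v.
∂phi/∂u = -4u(u + 2)(u + 4); at u=-1 this is 12, so u decreases.
∂phi/∂v = -3(v - 4)(v + 2); at v=-4 this is -48, so v increases.
u converges to its nearest critical value -2 (a local min of the u-part); v converges to -2. The iterate converges to (-2, -2).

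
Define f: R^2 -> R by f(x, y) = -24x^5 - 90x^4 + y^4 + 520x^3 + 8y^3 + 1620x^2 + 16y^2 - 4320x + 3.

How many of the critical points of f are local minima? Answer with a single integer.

4

f separates as a function of x plus a function of y, so ∇f=0 decouples.
∂f/∂x = -120(x - 3)(x - 1)(x + 3)(x + 4) = 0 at x ∈ {-4, -3, 1, 3}; ∂f/∂y = 4y(y + 2)(y + 4) = 0 at y ∈ {-4, -2, 0}.
The Hessian is diagonal: diag(f_xx, f_yy). Second derivatives: f_xx(-4)=4200, f_xx(-3)=-2880, f_xx(1)=4800, f_xx(3)=-10080; f_yy(-4)=32, f_yy(-2)=-16, f_yy(0)=32.
Local minima occur where both diagonal entries positive: (-4, -4), (-4, 0), (1, -4), (1, 0). Count: 4.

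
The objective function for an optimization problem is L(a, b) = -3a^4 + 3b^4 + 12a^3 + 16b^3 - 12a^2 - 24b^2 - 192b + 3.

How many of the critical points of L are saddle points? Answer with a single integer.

5

L separates as a function of a plus a function of b, so ∇L=0 decouples.
∂L/∂a = -12a(a - 2)(a - 1) = 0 at a ∈ {0, 1, 2}; ∂L/∂b = 12(b - 2)(b + 2)(b + 4) = 0 at b ∈ {-4, -2, 2}.
The Hessian is diagonal: diag(L_aa, L_bb). Second derivatives: L_aa(0)=-24, L_aa(1)=12, L_aa(2)=-24; L_bb(-4)=144, L_bb(-2)=-96, L_bb(2)=288.
Saddle points occur where the two diagonal entries have opposite signs: (0, -4), (0, 2), (1, -2), (2, -4), (2, 2). Count: 5.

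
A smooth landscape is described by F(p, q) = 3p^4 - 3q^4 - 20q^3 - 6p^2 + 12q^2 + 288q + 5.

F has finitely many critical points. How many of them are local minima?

2

F separates as a function of p plus a function of q, so ∇F=0 decouples.
∂F/∂p = 12p(p - 1)(p + 1) = 0 at p ∈ {-1, 0, 1}; ∂F/∂q = -12(q - 2)(q + 3)(q + 4) = 0 at q ∈ {-4, -3, 2}.
The Hessian is diagonal: diag(F_pp, F_qq). Second derivatives: F_pp(-1)=24, F_pp(0)=-12, F_pp(1)=24; F_qq(-4)=-72, F_qq(-3)=60, F_qq(2)=-360.
Local minima occur where both diagonal entries positive: (-1, -3), (1, -3). Count: 2.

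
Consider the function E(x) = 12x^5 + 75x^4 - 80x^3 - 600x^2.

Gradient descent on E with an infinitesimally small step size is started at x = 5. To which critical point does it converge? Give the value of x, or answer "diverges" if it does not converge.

E'(x) = 60x(x - 2)(x + 2)(x + 5), so E'(5) = 63000.
Gradient descent moves in the -E' direction, i.e. x is decreasing.
The nearest critical point in that direction is x = 2, where E'' = 3360 > 0 (a local minimum). The iterate converges there.

2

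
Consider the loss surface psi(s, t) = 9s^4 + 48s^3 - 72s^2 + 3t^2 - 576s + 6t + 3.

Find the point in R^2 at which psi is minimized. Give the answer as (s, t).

(2, -1)

psi(s,t) separates as P(s) + Q(t) + 3, so its minimum is min P + min Q + 3.
P'(s) = 36(s - 2)(s + 2)(s + 4) vanishes at s ∈ {-4, -2, 2}; Q'(t) = 6(t + 1) vanishes at t ∈ {-1}.
Local minima of P (where P''>0): P(-4)=384, P(2)=-912. Local minima of Q: Q(-1)=-3.
So the global minimum of psi is P(2) + Q(-1) + 3 = -912 − 3 + 3 = -912, attained at (2, -1).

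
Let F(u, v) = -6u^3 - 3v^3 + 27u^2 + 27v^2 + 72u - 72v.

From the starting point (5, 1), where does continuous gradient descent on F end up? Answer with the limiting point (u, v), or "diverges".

diverges

F is separable, so gradient descent decouples: u follows -∂F/∂u, v follows -∂F/∂v.
∂F/∂u = -18(u - 4)(u + 1); at u=5 this is -108, so u increases.
∂F/∂v = -9(v - 4)(v - 2); at v=1 this is -27, so v increases.
The u-coordinate has no critical point in that direction and runs off to infinity.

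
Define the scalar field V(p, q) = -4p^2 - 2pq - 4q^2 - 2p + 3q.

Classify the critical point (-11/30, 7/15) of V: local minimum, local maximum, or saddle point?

local maximum

The Hessian of V is constant: H = [[-8, -2], [-2, -8]].
det(H) = (-8)·(-8) − (-2)² = 60.
det(H) > 0 and tr(H) = -16 < 0, so H is negative definite and the point is a local maximum.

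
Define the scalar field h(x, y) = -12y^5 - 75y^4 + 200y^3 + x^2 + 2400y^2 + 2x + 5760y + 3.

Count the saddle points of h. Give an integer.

h separates as a function of x plus a function of y, so ∇h=0 decouples.
∂h/∂x = 2(x + 1) = 0 at x ∈ {-1}; ∂h/∂y = -60(y - 4)(y + 2)(y + 3)(y + 4) = 0 at y ∈ {-4, -3, -2, 4}.
The Hessian is diagonal: diag(h_xx, h_yy). Second derivatives: h_xx(-1)=2; h_yy(-4)=960, h_yy(-3)=-420, h_yy(-2)=720, h_yy(4)=-20160.
Saddle points occur where the two diagonal entries have opposite signs: (-1, -3), (-1, 4). Count: 2.

2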